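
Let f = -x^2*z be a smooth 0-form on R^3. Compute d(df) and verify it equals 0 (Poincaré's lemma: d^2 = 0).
d(df) = 0

Step 1: df = sum_i (∂f/∂x_i) dx_i = (-2*x*z) dx + (0) dy + (-x^2) dz.
Step 2: Apply d again. Using the 1-form formula, the coefficient of dx ∧ dy in d(df) is ∂^2 f/∂x ∂y - ∂^2 f/∂y ∂x = (0) - (0) = 0 (equality of mixed partials for smooth f).
Similarly for dx ∧ dz and dy ∧ dz — all coefficients vanish. So d(df) = 0.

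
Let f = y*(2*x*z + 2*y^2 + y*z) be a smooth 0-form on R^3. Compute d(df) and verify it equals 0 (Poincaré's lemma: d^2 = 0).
d(df) = 0

Step 1: df = sum_i (∂f/∂x_i) dx_i = (2*y*z) dx + (2*x*z + 6*y^2 + 2*y*z) dy + (y*(2*x + y)) dz.
Step 2: Apply d again. Using the 1-form formula, the coefficient of dx ∧ dy in d(df) is ∂^2 f/∂x ∂y - ∂^2 f/∂y ∂x = (2*z) - (2*z) = 0 (equality of mixed partials for smooth f).
Similarly for dx ∧ dz and dy ∧ dz — all coefficients vanish. So d(df) = 0.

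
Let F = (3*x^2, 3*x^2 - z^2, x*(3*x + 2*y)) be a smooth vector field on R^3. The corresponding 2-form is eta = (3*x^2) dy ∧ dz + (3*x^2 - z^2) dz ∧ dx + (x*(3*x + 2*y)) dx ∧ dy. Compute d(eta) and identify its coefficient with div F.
d(eta) = (6*x) dx ∧ dy ∧ dz; div F = 6*x

For a 2-form in R^3 of the form above, applying d gives a 3-form with coefficient ∂P/∂x + ∂Q/∂y + ∂R/∂z:
  ∂P/∂x = 6*x
  ∂Q/∂y = 0
  ∂R/∂z = 0
Sum = 6*x, which is exactly div F.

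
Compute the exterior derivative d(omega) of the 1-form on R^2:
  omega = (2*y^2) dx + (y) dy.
d(omega) = (-4*y) dx ∧ dy

For a 1-form omega = sum_i f_i dx_i, the exterior derivative is
  d(omega) = sum_{i < j} (∂f_j/∂x_i - ∂f_i/∂x_j) dx_i ∧ dx_j.
  coefficient of dx ∧ dy: ∂f_2/∂x - ∂f_1/∂y = ∂(y)/∂x - ∂(2*y^2)/∂y = -4*y
Assembling: d(omega) = (-4*y) dx ∧ dy.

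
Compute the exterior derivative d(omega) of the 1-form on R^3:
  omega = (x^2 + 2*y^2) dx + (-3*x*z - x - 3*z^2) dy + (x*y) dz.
d(omega) = (-4*y - 3*z - 1) dx ∧ dy + (y) dx ∧ dz + (4*x + 6*z) dy ∧ dz

For a 1-form omega = sum_i f_i dx_i, the exterior derivative is
  d(omega) = sum_{i < j} (∂f_j/∂x_i - ∂f_i/∂x_j) dx_i ∧ dx_j.
  coefficient of dx ∧ dy: ∂f_2/∂x - ∂f_1/∂y = ∂(-3*x*z - x - 3*z^2)/∂x - ∂(x^2 + 2*y^2)/∂y = -4*y - 3*z - 1
  coefficient of dx ∧ dz: ∂f_3/∂x - ∂f_1/∂z = ∂(x*y)/∂x - ∂(x^2 + 2*y^2)/∂z = y
  coefficient of dy ∧ dz: ∂f_3/∂y - ∂f_2/∂z = ∂(x*y)/∂y - ∂(-3*x*z - x - 3*z^2)/∂z = 4*x + 6*z
Assembling: d(omega) = (-4*y - 3*z - 1) dx ∧ dy + (y) dx ∧ dz + (4*x + 6*z) dy ∧ dz.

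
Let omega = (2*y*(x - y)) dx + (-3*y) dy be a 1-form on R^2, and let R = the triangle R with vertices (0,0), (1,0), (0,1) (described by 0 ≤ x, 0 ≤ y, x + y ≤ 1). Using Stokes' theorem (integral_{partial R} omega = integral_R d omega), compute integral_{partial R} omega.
integral_(partial R) omega = 1/3

Stokes: integral_partial_R omega = integral_R d omega with d omega = (∂Q/∂x - ∂P/∂y) dx ∧ dy.
  ∂Q/∂x = 0
  ∂P/∂y = 2*x - 4*y
  integrand = ∂Q/∂x - ∂P/∂y = -2*x + 4*y.
Integrating over R: integral_0^1 integral_0^{1-x} (-2*x + 4*y) dy dx = 1/3.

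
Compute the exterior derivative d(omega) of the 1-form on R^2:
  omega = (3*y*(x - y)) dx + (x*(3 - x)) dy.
d(omega) = (-5*x + 6*y + 3) dx ∧ dy

For a 1-form omega = sum_i f_i dx_i, the exterior derivative is
  d(omega) = sum_{i < j} (∂f_j/∂x_i - ∂f_i/∂x_j) dx_i ∧ dx_j.
  coefficient of dx ∧ dy: ∂f_2/∂x - ∂f_1/∂y = ∂(x*(3 - x))/∂x - ∂(3*y*(x - y))/∂y = -5*x + 6*y + 3
Assembling: d(omega) = (-5*x + 6*y + 3) dx ∧ dy.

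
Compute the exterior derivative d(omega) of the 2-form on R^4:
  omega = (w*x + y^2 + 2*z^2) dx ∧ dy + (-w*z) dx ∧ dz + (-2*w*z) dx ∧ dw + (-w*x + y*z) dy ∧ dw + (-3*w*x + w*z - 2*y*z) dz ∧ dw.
d(omega) = (4*z) dx ∧ dy ∧ dz + (-w + x) dx ∧ dy ∧ dw + (-w - z) dx ∧ dz ∧ dw + (-y - 2*z) dy ∧ dz ∧ dw

For a 2-form omega = sum_{i<j} g_{ij} dx_i ∧ dx_j, the exterior derivative is
  d(omega) = sum_{i<j} d(g_{ij}) ∧ dx_i ∧ dx_j = sum_{i<j, k} (∂g_{ij}/∂x_k) dx_k ∧ dx_i ∧ dx_j.
Expand each term, using dx_k ∧ dx_i ∧ dx_j = sgn(permutation) dx_{(a)} ∧ dx_{(b)} ∧ dx_{(c)} with (a < b < c) sorted:
  d(w*x + y^2 + 2*z^2) includes (∂/∂z)(w*x + y^2 + 2*z^2) dz = (4*z) dz, which multiplied by dx ∧ dy gives (4*z) dx ∧ dy ∧ dz
  d(w*x + y^2 + 2*z^2) includes (∂/∂w)(w*x + y^2 + 2*z^2) dw = (x) dw, which multiplied by dx ∧ dy gives (x) dx ∧ dy ∧ dw
  d(-w*z) includes (∂/∂w)(-w*z) dw = (-z) dw, which multiplied by dx ∧ dz gives (-z) dx ∧ dz ∧ dw
  d(-2*w*z) includes (∂/∂z)(-2*w*z) dz = (-2*w) dz, which multiplied by dx ∧ dw gives (2*w) dx ∧ dz ∧ dw
  d(-w*x + y*z) includes (∂/∂x)(-w*x + y*z) dx = (-w) dx, which multiplied by dy ∧ dw gives (-w) dx ∧ dy ∧ dw
  d(-w*x + y*z) includes (∂/∂z)(-w*x + y*z) dz = (y) dz, which multiplied by dy ∧ dw gives (-y) dy ∧ dz ∧ dw
  d(-3*w*x + w*z - 2*y*z) includes (∂/∂x)(-3*w*x + w*z - 2*y*z) dx = (-3*w) dx, which multiplied by dz ∧ dw gives (-3*w) dx ∧ dz ∧ dw
  d(-3*w*x + w*z - 2*y*z) includes (∂/∂y)(-3*w*x + w*z - 2*y*z) dy = (-2*z) dy, which multiplied by dz ∧ dw gives (-2*z) dy ∧ dz ∧ dw
Collecting like 3-forms: d(omega) = (4*z) dx ∧ dy ∧ dz + (-w + x) dx ∧ dy ∧ dw + (-w - z) dx ∧ dz ∧ dw + (-y - 2*z) dy ∧ dz ∧ dw.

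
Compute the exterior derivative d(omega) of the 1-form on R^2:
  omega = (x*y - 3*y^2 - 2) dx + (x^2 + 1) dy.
d(omega) = (x + 6*y) dx ∧ dy

For a 1-form omega = sum_i f_i dx_i, the exterior derivative is
  d(omega) = sum_{i < j} (∂f_j/∂x_i - ∂f_i/∂x_j) dx_i ∧ dx_j.
  coefficient of dx ∧ dy: ∂f_2/∂x - ∂f_1/∂y = ∂(x^2 + 1)/∂x - ∂(x*y - 3*y^2 - 2)/∂y = x + 6*y
Assembling: d(omega) = (x + 6*y) dx ∧ dy.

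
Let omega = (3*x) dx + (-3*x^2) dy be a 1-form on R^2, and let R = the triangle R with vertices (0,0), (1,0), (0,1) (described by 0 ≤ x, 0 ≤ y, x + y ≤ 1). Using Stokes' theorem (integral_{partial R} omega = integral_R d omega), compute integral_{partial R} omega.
integral_(partial R) omega = -1

Stokes: integral_partial_R omega = integral_R d omega with d omega = (∂Q/∂x - ∂P/∂y) dx ∧ dy.
  ∂Q/∂x = -6*x
  ∂P/∂y = 0
  integrand = ∂Q/∂x - ∂P/∂y = -6*x.
Integrating over R: integral_0^1 integral_0^{1-x} (-6*x) dy dx = -1.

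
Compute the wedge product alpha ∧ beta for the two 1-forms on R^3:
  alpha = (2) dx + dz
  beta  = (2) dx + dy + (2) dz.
alpha ∧ beta = (2) dx ∧ dy + (2) dx ∧ dz + (-1) dy ∧ dz

Distribute the wedge, using dx_i ∧ dx_j = -dx_j ∧ dx_i and dx_i ∧ dx_i = 0. For each pair (i, j) with i < j, the coefficient of dx_i ∧ dx_j in alpha ∧ beta is (alpha_i * beta_j - alpha_j * beta_i). Collecting: alpha ∧ beta = (2) dx ∧ dy + (2) dx ∧ dz + (-1) dy ∧ dz.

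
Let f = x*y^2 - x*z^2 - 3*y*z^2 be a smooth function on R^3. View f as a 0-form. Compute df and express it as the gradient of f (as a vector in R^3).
df = (y^2 - z^2) dx + (2*x*y - 3*z^2) dy + (2*z*(-x - 3*y)) dz; grad f = (y^2 - z^2, 2*x*y - 3*z^2, 2*z*(-x - 3*y))

For a 0-form f, d f = (∂f/∂x) dx + (∂f/∂y) dy + (∂f/∂z) dz. The components of the vector representation are exactly the entries of grad f in Cartesian coordinates:
  ∂f/∂x = y^2 - z^2
  ∂f/∂y = 2*x*y - 3*z^2
  ∂f/∂z = 2*z*(-x - 3*y).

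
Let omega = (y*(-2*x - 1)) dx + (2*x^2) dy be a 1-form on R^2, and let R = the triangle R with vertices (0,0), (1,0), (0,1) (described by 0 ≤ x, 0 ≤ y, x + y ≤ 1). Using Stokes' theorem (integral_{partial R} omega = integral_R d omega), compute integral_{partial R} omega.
integral_(partial R) omega = 3/2

Stokes: integral_partial_R omega = integral_R d omega with d omega = (∂Q/∂x - ∂P/∂y) dx ∧ dy.
  ∂Q/∂x = 4*x
  ∂P/∂y = -2*x - 1
  integrand = ∂Q/∂x - ∂P/∂y = 6*x + 1.
Integrating over R: integral_0^1 integral_0^{1-x} (6*x + 1) dy dx = 3/2.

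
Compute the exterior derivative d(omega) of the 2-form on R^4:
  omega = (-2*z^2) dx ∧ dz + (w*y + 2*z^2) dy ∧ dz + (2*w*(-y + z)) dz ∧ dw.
d(omega) = (-2*w + y) dy ∧ dz ∧ dw

For a 2-form omega = sum_{i<j} g_{ij} dx_i ∧ dx_j, the exterior derivative is
  d(omega) = sum_{i<j} d(g_{ij}) ∧ dx_i ∧ dx_j = sum_{i<j, k} (∂g_{ij}/∂x_k) dx_k ∧ dx_i ∧ dx_j.
Expand each term, using dx_k ∧ dx_i ∧ dx_j = sgn(permutation) dx_{(a)} ∧ dx_{(b)} ∧ dx_{(c)} with (a < b < c) sorted:
  d(w*y + 2*z^2) includes (∂/∂w)(w*y + 2*z^2) dw = (y) dw, which multiplied by dy ∧ dz gives (y) dy ∧ dz ∧ dw
  d(2*w*(-y + z)) includes (∂/∂y)(2*w*(-y + z)) dy = (-2*w) dy, which multiplied by dz ∧ dw gives (-2*w) dy ∧ dz ∧ dw
Collecting like 3-forms: d(omega) = (-2*w + y) dy ∧ dz ∧ dw.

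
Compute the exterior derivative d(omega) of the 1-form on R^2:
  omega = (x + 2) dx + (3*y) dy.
d(omega) = 0

For a 1-form omega = sum_i f_i dx_i, the exterior derivative is
  d(omega) = sum_{i < j} (∂f_j/∂x_i - ∂f_i/∂x_j) dx_i ∧ dx_j.

Assembling: d(omega) = 0.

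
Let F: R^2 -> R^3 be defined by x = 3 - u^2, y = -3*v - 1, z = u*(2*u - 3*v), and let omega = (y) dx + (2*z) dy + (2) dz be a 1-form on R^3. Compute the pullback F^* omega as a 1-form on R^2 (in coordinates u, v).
F^* omega = (6*u*v + 10*u - 6*v) du + (6*u*(-2*u + 3*v - 1)) dv

Using F^*(f dg) = (f ∘ F) d(g ∘ F), substitute each coordinate x_i by F_i(u, v) in f_i, and replace dx_i by d F_i = (∂F_i/∂u) du + (∂F_i/∂v) dv.
  For the x component: f_1(F) = -3*v - 1; d F_1 = (-2*u) du + (0) dv
  For the y component: f_2(F) = 2*u*(2*u - 3*v); d F_2 = (0) du + (-3) dv
  For the z component: f_3(F) = 2; d F_3 = (4*u - 3*v) du + (-3*u) dv
Combining and collecting du, dv coefficients:
  coeff of du: 6*u*v + 10*u - 6*v
  coeff of dv: 6*u*(-2*u + 3*v - 1)
F^* omega = (6*u*v + 10*u - 6*v) du + (6*u*(-2*u + 3*v - 1)) dv.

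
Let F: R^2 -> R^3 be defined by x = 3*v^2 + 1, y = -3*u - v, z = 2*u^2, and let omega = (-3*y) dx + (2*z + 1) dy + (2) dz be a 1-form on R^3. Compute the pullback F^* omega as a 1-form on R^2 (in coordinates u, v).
F^* omega = (-12*u^2 + 8*u - 3) du + (-4*u^2 + 54*u*v + 18*v^2 - 1) dv

Using F^*(f dg) = (f ∘ F) d(g ∘ F), substitute each coordinate x_i by F_i(u, v) in f_i, and replace dx_i by d F_i = (∂F_i/∂u) du + (∂F_i/∂v) dv.
  For the x component: f_1(F) = 9*u + 3*v; d F_1 = (0) du + (6*v) dv
  For the y component: f_2(F) = 4*u^2 + 1; d F_2 = (-3) du + (-1) dv
  For the z component: f_3(F) = 2; d F_3 = (4*u) du + (0) dv
Combining and collecting du, dv coefficients:
  coeff of du: -12*u^2 + 8*u - 3
  coeff of dv: -4*u^2 + 54*u*v + 18*v^2 - 1
F^* omega = (-12*u^2 + 8*u - 3) du + (-4*u^2 + 54*u*v + 18*v^2 - 1) dv.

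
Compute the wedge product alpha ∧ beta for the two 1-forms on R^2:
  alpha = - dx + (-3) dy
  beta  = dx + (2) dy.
alpha ∧ beta = (1) dx ∧ dy

Distribute the wedge, using dx_i ∧ dx_j = -dx_j ∧ dx_i and dx_i ∧ dx_i = 0. For each pair (i, j) with i < j, the coefficient of dx_i ∧ dx_j in alpha ∧ beta is (alpha_i * beta_j - alpha_j * beta_i). Collecting: alpha ∧ beta = (1) dx ∧ dy.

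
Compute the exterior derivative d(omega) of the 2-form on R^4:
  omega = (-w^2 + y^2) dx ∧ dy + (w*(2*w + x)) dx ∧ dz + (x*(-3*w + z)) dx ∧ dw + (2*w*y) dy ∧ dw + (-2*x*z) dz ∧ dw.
d(omega) = (-2*w) dx ∧ dy ∧ dw + (4*w - 2*z) dx ∧ dz ∧ dw

For a 2-form omega = sum_{i<j} g_{ij} dx_i ∧ dx_j, the exterior derivative is
  d(omega) = sum_{i<j} d(g_{ij}) ∧ dx_i ∧ dx_j = sum_{i<j, k} (∂g_{ij}/∂x_k) dx_k ∧ dx_i ∧ dx_j.
Expand each term, using dx_k ∧ dx_i ∧ dx_j = sgn(permutation) dx_{(a)} ∧ dx_{(b)} ∧ dx_{(c)} with (a < b < c) sorted:
  d(-w^2 + y^2) includes (∂/∂w)(-w^2 + y^2) dw = (-2*w) dw, which multiplied by dx ∧ dy gives (-2*w) dx ∧ dy ∧ dw
  d(w*(2*w + x)) includes (∂/∂w)(w*(2*w + x)) dw = (4*w + x) dw, which multiplied by dx ∧ dz gives (4*w + x) dx ∧ dz ∧ dw
  d(x*(-3*w + z)) includes (∂/∂z)(x*(-3*w + z)) dz = (x) dz, which multiplied by dx ∧ dw gives (-x) dx ∧ dz ∧ dw
  d(-2*x*z) includes (∂/∂x)(-2*x*z) dx = (-2*z) dx, which multiplied by dz ∧ dw gives (-2*z) dx ∧ dz ∧ dw
Collecting like 3-forms: d(omega) = (-2*w) dx ∧ dy ∧ dw + (4*w - 2*z) dx ∧ dz ∧ dw.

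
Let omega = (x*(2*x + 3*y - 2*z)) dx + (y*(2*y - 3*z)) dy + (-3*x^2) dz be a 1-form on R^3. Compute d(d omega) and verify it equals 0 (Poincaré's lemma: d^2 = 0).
d(d omega) = 0

Step 1: d omega = sum_{i<j} (∂f_j/∂x_i - ∂f_i/∂x_j) dx_i ∧ dx_j:
  coeff of dx ∧ dy: -3*x
  coeff of dx ∧ dz: -4*x
  coeff of dy ∧ dz: 3*y
Step 2: Apply d again to each 2-form coefficient. The only possible 3-form in R^3 is dx ∧ dy ∧ dz, with coefficient
  ∂(coeff of dy∧dz)/∂x - ∂(coeff of dx∧dz)/∂y + ∂(coeff of dx∧dy)/∂z
  = ∂/∂x (3*y) - ∂/∂y (-4*x) + ∂/∂z (-3*x).
Each of these terms simplifies to sums of mixed partials that cancel in pairs. The result is 0 (by equality of mixed partials for smooth functions — Schwarz / Clairaut).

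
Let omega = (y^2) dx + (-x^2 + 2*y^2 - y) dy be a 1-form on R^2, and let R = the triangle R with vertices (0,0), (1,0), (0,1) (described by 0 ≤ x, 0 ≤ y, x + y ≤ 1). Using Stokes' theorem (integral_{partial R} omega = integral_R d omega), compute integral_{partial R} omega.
integral_(partial R) omega = -2/3

Stokes: integral_partial_R omega = integral_R d omega with d omega = (∂Q/∂x - ∂P/∂y) dx ∧ dy.
  ∂Q/∂x = -2*x
  ∂P/∂y = 2*y
  integrand = ∂Q/∂x - ∂P/∂y = -2*x - 2*y.
Integrating over R: integral_0^1 integral_0^{1-x} (-2*x - 2*y) dy dx = -2/3.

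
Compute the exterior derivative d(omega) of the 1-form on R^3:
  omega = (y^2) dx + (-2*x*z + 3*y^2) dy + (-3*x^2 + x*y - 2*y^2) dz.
d(omega) = (-2*y - 2*z) dx ∧ dy + (-6*x + y) dx ∧ dz + (3*x - 4*y) dy ∧ dz

For a 1-form omega = sum_i f_i dx_i, the exterior derivative is
  d(omega) = sum_{i < j} (∂f_j/∂x_i - ∂f_i/∂x_j) dx_i ∧ dx_j.
  coefficient of dx ∧ dy: ∂f_2/∂x - ∂f_1/∂y = ∂(-2*x*z + 3*y^2)/∂x - ∂(y^2)/∂y = -2*y - 2*z
  coefficient of dx ∧ dz: ∂f_3/∂x - ∂f_1/∂z = ∂(-3*x^2 + x*y - 2*y^2)/∂x - ∂(y^2)/∂z = -6*x + y
  coefficient of dy ∧ dz: ∂f_3/∂y - ∂f_2/∂z = ∂(-3*x^2 + x*y - 2*y^2)/∂y - ∂(-2*x*z + 3*y^2)/∂z = 3*x - 4*y
Assembling: d(omega) = (-2*y - 2*z) dx ∧ dy + (-6*x + y) dx ∧ dz + (3*x - 4*y) dy ∧ dz.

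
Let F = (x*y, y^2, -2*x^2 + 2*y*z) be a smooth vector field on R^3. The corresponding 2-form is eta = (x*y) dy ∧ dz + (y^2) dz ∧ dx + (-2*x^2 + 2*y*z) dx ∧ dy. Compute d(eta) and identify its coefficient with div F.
d(eta) = (5*y) dx ∧ dy ∧ dz; div F = 5*y

For a 2-form in R^3 of the form above, applying d gives a 3-form with coefficient ∂P/∂x + ∂Q/∂y + ∂R/∂z:
  ∂P/∂x = y
  ∂Q/∂y = 2*y
  ∂R/∂z = 2*y
Sum = 5*y, which is exactly div F.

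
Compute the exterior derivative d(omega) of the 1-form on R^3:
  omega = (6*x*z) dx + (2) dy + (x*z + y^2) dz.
d(omega) = (-6*x + z) dx ∧ dz + (2*y) dy ∧ dz

For a 1-form omega = sum_i f_i dx_i, the exterior derivative is
  d(omega) = sum_{i < j} (∂f_j/∂x_i - ∂f_i/∂x_j) dx_i ∧ dx_j.
  coefficient of dx ∧ dz: ∂f_3/∂x - ∂f_1/∂z = ∂(x*z + y^2)/∂x - ∂(6*x*z)/∂z = -6*x + z
  coefficient of dy ∧ dz: ∂f_3/∂y - ∂f_2/∂z = ∂(x*z + y^2)/∂y - ∂(2)/∂z = 2*y
Assembling: d(omega) = (-6*x + z) dx ∧ dz + (2*y) dy ∧ dz.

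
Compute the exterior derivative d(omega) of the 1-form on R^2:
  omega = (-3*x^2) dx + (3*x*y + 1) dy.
d(omega) = (3*y) dx ∧ dy

For a 1-form omega = sum_i f_i dx_i, the exterior derivative is
  d(omega) = sum_{i < j} (∂f_j/∂x_i - ∂f_i/∂x_j) dx_i ∧ dx_j.
  coefficient of dx ∧ dy: ∂f_2/∂x - ∂f_1/∂y = ∂(3*x*y + 1)/∂x - ∂(-3*x^2)/∂y = 3*y
Assembling: d(omega) = (3*y) dx ∧ dy.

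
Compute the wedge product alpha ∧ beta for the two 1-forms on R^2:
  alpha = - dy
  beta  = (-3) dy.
alpha ∧ beta = 0

Distribute the wedge, using dx_i ∧ dx_j = -dx_j ∧ dx_i and dx_i ∧ dx_i = 0. For each pair (i, j) with i < j, the coefficient of dx_i ∧ dx_j in alpha ∧ beta is (alpha_i * beta_j - alpha_j * beta_i). Collecting: alpha ∧ beta = 0.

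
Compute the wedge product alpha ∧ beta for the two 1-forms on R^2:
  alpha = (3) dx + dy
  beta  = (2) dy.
alpha ∧ beta = (6) dx ∧ dy

Distribute the wedge, using dx_i ∧ dx_j = -dx_j ∧ dx_i and dx_i ∧ dx_i = 0. For each pair (i, j) with i < j, the coefficient of dx_i ∧ dx_j in alpha ∧ beta is (alpha_i * beta_j - alpha_j * beta_i). Collecting: alpha ∧ beta = (6) dx ∧ dy.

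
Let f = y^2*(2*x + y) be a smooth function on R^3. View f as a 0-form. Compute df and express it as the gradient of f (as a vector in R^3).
df = (2*y^2) dx + (y*(4*x + 3*y)) dy + (0) dz; grad f = (2*y^2, y*(4*x + 3*y), 0)

For a 0-form f, d f = (∂f/∂x) dx + (∂f/∂y) dy + (∂f/∂z) dz. The components of the vector representation are exactly the entries of grad f in Cartesian coordinates:
  ∂f/∂x = 2*y^2
  ∂f/∂y = y*(4*x + 3*y)
  ∂f/∂z = 0.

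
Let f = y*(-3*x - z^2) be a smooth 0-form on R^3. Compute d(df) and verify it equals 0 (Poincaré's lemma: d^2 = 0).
d(df) = 0

Step 1: df = sum_i (∂f/∂x_i) dx_i = (-3*y) dx + (-3*x - z^2) dy + (-2*y*z) dz.
Step 2: Apply d again. Using the 1-form formula, the coefficient of dx ∧ dy in d(df) is ∂^2 f/∂x ∂y - ∂^2 f/∂y ∂x = (-3) - (-3) = 0 (equality of mixed partials for smooth f).
Similarly for dx ∧ dz and dy ∧ dz — all coefficients vanish. So d(df) = 0.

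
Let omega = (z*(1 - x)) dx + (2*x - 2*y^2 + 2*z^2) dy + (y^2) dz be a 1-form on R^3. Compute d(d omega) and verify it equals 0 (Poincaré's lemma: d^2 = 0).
d(d omega) = 0

Step 1: d omega = sum_{i<j} (∂f_j/∂x_i - ∂f_i/∂x_j) dx_i ∧ dx_j:
  coeff of dx ∧ dy: 2
  coeff of dx ∧ dz: x - 1
  coeff of dy ∧ dz: 2*y - 4*z
Step 2: Apply d again to each 2-form coefficient. The only possible 3-form in R^3 is dx ∧ dy ∧ dz, with coefficient
  ∂(coeff of dy∧dz)/∂x - ∂(coeff of dx∧dz)/∂y + ∂(coeff of dx∧dy)/∂z
  = ∂/∂x (2*y - 4*z) - ∂/∂y (x - 1) + ∂/∂z (2).
Each of these terms simplifies to sums of mixed partials that cancel in pairs. The result is 0 (by equality of mixed partials for smooth functions — Schwarz / Clairaut).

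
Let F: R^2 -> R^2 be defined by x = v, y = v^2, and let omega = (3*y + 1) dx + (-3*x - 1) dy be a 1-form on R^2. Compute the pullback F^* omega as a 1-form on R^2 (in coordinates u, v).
F^* omega = (-3*v^2 - 2*v + 1) dv

Using F^*(f dg) = (f ∘ F) d(g ∘ F), substitute each coordinate x_i by F_i(u, v) in f_i, and replace dx_i by d F_i = (∂F_i/∂u) du + (∂F_i/∂v) dv.
  For the x component: f_1(F) = 3*v^2 + 1; d F_1 = (0) du + (1) dv
  For the y component: f_2(F) = -3*v - 1; d F_2 = (0) du + (2*v) dv
Combining and collecting du, dv coefficients:
  coeff of du: 0
  coeff of dv: -3*v^2 - 2*v + 1
F^* omega = (-3*v^2 - 2*v + 1) dv.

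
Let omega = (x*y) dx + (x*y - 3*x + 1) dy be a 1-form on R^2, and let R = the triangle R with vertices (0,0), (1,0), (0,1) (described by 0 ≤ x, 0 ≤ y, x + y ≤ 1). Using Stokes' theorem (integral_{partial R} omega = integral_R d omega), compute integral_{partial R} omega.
integral_(partial R) omega = -3/2

Stokes: integral_partial_R omega = integral_R d omega with d omega = (∂Q/∂x - ∂P/∂y) dx ∧ dy.
  ∂Q/∂x = y - 3
  ∂P/∂y = x
  integrand = ∂Q/∂x - ∂P/∂y = -x + y - 3.
Integrating over R: integral_0^1 integral_0^{1-x} (-x + y - 3) dy dx = -3/2.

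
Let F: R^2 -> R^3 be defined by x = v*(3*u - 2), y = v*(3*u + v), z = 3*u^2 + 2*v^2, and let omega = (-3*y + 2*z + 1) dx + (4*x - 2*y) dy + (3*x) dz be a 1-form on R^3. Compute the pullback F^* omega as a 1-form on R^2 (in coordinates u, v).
F^* omega = (3*v*(24*u^2 - 3*u*v - 12*u - v^2 - 8*v + 1)) du + (18*u^3 - 9*u^2*v - 12*u^2 + 45*u*v^2 - 6*u*v + 3*u - 4*v^3 - 42*v^2 - 2) dv

Using F^*(f dg) = (f ∘ F) d(g ∘ F), substitute each coordinate x_i by F_i(u, v) in f_i, and replace dx_i by d F_i = (∂F_i/∂u) du + (∂F_i/∂v) dv.
  For the x component: f_1(F) = 6*u^2 - 9*u*v + v^2 + 1; d F_1 = (3*v) du + (3*u - 2) dv
  For the y component: f_2(F) = 2*v*(3*u - v - 4); d F_2 = (3*v) du + (3*u + 2*v) dv
  For the z component: f_3(F) = 3*v*(3*u - 2); d F_3 = (6*u) du + (4*v) dv
Combining and collecting du, dv coefficients:
  coeff of du: 3*v*(24*u^2 - 3*u*v - 12*u - v^2 - 8*v + 1)
  coeff of dv: 18*u^3 - 9*u^2*v - 12*u^2 + 45*u*v^2 - 6*u*v + 3*u - 4*v^3 - 42*v^2 - 2
F^* omega = (3*v*(24*u^2 - 3*u*v - 12*u - v^2 - 8*v + 1)) du + (18*u^3 - 9*u^2*v - 12*u^2 + 45*u*v^2 - 6*u*v + 3*u - 4*v^3 - 42*v^2 - 2) dv.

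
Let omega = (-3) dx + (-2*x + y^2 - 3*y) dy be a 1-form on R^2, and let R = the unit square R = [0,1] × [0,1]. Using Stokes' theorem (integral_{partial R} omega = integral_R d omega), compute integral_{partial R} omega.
integral_(partial R) omega = -2

Stokes: integral_partial_R omega = integral_R d omega with d omega = (∂Q/∂x - ∂P/∂y) dx ∧ dy.
  ∂Q/∂x = -2
  ∂P/∂y = 0
  integrand = ∂Q/∂x - ∂P/∂y = -2.
Integrating over R: integral_0^1 integral_0^1 (-2) dx dy = -2.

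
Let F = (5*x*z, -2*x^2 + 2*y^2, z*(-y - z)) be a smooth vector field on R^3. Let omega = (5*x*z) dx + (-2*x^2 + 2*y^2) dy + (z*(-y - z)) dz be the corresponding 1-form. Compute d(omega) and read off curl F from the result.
d(omega) = (-z) dy ∧ dz + (5*x) dz ∧ dx + (-4*x) dx ∧ dy; curl F = (-z, 5*x, -4*x)

d omega = sum_{i<j} (∂f_j/∂x_i - ∂f_i/∂x_j) dx_i ∧ dx_j. Under the identification (dy ∧ dz, dz ∧ dx, dx ∧ dy) ↔ (e_x, e_y, e_z), the coefficients are exactly the components of curl F. Compute:
  ∂R/∂y - ∂Q/∂z = (-z) - (0) = -z
  ∂P/∂z - ∂R/∂x = (5*x) - (0) = 5*x
  ∂Q/∂x - ∂P/∂y = (-4*x) - (0) = -4*x.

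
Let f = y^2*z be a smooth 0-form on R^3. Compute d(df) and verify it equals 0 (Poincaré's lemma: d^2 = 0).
d(df) = 0

Step 1: df = sum_i (∂f/∂x_i) dx_i = (0) dx + (2*y*z) dy + (y^2) dz.
Step 2: Apply d again. Using the 1-form formula, the coefficient of dx ∧ dy in d(df) is ∂^2 f/∂x ∂y - ∂^2 f/∂y ∂x = (0) - (0) = 0 (equality of mixed partials for smooth f).
Similarly for dx ∧ dz and dy ∧ dz — all coefficients vanish. So d(df) = 0.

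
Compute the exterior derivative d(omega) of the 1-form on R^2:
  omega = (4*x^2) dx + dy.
d(omega) = 0

For a 1-form omega = sum_i f_i dx_i, the exterior derivative is
  d(omega) = sum_{i < j} (∂f_j/∂x_i - ∂f_i/∂x_j) dx_i ∧ dx_j.

Assembling: d(omega) = 0.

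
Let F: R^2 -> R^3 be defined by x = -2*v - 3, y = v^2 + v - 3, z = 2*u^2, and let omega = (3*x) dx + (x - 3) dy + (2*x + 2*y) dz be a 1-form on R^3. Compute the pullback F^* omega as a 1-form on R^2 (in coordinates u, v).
F^* omega = (8*u*(v^2 - v - 6)) du + (-4*v^2 - 2*v + 12) dv

Using F^*(f dg) = (f ∘ F) d(g ∘ F), substitute each coordinate x_i by F_i(u, v) in f_i, and replace dx_i by d F_i = (∂F_i/∂u) du + (∂F_i/∂v) dv.
  For the x component: f_1(F) = -6*v - 9; d F_1 = (0) du + (-2) dv
  For the y component: f_2(F) = -2*v - 6; d F_2 = (0) du + (2*v + 1) dv
  For the z component: f_3(F) = 2*v^2 - 2*v - 12; d F_3 = (4*u) du + (0) dv
Combining and collecting du, dv coefficients:
  coeff of du: 8*u*(v^2 - v - 6)
  coeff of dv: -4*v^2 - 2*v + 12
F^* omega = (8*u*(v^2 - v - 6)) du + (-4*v^2 - 2*v + 12) dv.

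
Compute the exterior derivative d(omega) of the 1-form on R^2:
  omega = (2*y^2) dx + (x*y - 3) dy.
d(omega) = (-3*y) dx ∧ dy

For a 1-form omega = sum_i f_i dx_i, the exterior derivative is
  d(omega) = sum_{i < j} (∂f_j/∂x_i - ∂f_i/∂x_j) dx_i ∧ dx_j.
  coefficient of dx ∧ dy: ∂f_2/∂x - ∂f_1/∂y = ∂(x*y - 3)/∂x - ∂(2*y^2)/∂y = -3*y
Assembling: d(omega) = (-3*y) dx ∧ dy.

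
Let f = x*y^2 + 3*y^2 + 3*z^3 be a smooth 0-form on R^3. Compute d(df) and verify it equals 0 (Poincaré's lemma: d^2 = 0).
d(df) = 0

Step 1: df = sum_i (∂f/∂x_i) dx_i = (y^2) dx + (2*y*(x + 3)) dy + (9*z^2) dz.
Step 2: Apply d again. Using the 1-form formula, the coefficient of dx ∧ dy in d(df) is ∂^2 f/∂x ∂y - ∂^2 f/∂y ∂x = (2*y) - (2*y) = 0 (equality of mixed partials for smooth f).
Similarly for dx ∧ dz and dy ∧ dz — all coefficients vanish. So d(df) = 0.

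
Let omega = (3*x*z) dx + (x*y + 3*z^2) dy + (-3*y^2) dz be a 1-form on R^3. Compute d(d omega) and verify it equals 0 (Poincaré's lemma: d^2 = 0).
d(d omega) = 0

Step 1: d omega = sum_{i<j} (∂f_j/∂x_i - ∂f_i/∂x_j) dx_i ∧ dx_j:
  coeff of dx ∧ dy: y
  coeff of dx ∧ dz: -3*x
  coeff of dy ∧ dz: -6*y - 6*z
Step 2: Apply d again to each 2-form coefficient. The only possible 3-form in R^3 is dx ∧ dy ∧ dz, with coefficient
  ∂(coeff of dy∧dz)/∂x - ∂(coeff of dx∧dz)/∂y + ∂(coeff of dx∧dy)/∂z
  = ∂/∂x (-6*y - 6*z) - ∂/∂y (-3*x) + ∂/∂z (y).
Each of these terms simplifies to sums of mixed partials that cancel in pairs. The result is 0 (by equality of mixed partials for smooth functions — Schwarz / Clairaut).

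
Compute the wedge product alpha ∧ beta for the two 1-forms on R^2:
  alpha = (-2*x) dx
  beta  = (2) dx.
alpha ∧ beta = 0

Distribute the wedge, using dx_i ∧ dx_j = -dx_j ∧ dx_i and dx_i ∧ dx_i = 0. For each pair (i, j) with i < j, the coefficient of dx_i ∧ dx_j in alpha ∧ beta is (alpha_i * beta_j - alpha_j * beta_i). Collecting: alpha ∧ beta = 0.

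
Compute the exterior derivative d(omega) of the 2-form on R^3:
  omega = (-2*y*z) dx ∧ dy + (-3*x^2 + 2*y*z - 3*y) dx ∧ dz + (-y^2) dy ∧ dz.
d(omega) = (-2*y - 2*z + 3) dx ∧ dy ∧ dz

For a 2-form omega = sum_{i<j} g_{ij} dx_i ∧ dx_j, the exterior derivative is
  d(omega) = sum_{i<j} d(g_{ij}) ∧ dx_i ∧ dx_j = sum_{i<j, k} (∂g_{ij}/∂x_k) dx_k ∧ dx_i ∧ dx_j.
Expand each term, using dx_k ∧ dx_i ∧ dx_j = sgn(permutation) dx_{(a)} ∧ dx_{(b)} ∧ dx_{(c)} with (a < b < c) sorted:
  d(-2*y*z) includes (∂/∂z)(-2*y*z) dz = (-2*y) dz, which multiplied by dx ∧ dy gives (-2*y) dx ∧ dy ∧ dz
  d(-3*x^2 + 2*y*z - 3*y) includes (∂/∂y)(-3*x^2 + 2*y*z - 3*y) dy = (2*z - 3) dy, which multiplied by dx ∧ dz gives (3 - 2*z) dx ∧ dy ∧ dz
Collecting like 3-forms: d(omega) = (-2*y - 2*z + 3) dx ∧ dy ∧ dz.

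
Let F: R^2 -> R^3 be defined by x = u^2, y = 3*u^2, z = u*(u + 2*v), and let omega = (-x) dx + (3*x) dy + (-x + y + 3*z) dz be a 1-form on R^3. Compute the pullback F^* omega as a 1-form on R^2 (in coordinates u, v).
F^* omega = (2*u*(13*u^2 + 11*u*v + 6*v^2)) du + (u^2*(10*u + 12*v)) dv

Using F^*(f dg) = (f ∘ F) d(g ∘ F), substitute each coordinate x_i by F_i(u, v) in f_i, and replace dx_i by d F_i = (∂F_i/∂u) du + (∂F_i/∂v) dv.
  For the x component: f_1(F) = -u^2; d F_1 = (2*u) du + (0) dv
  For the y component: f_2(F) = 3*u^2; d F_2 = (6*u) du + (0) dv
  For the z component: f_3(F) = u*(5*u + 6*v); d F_3 = (2*u + 2*v) du + (2*u) dv
Combining and collecting du, dv coefficients:
  coeff of du: 2*u*(13*u^2 + 11*u*v + 6*v^2)
  coeff of dv: u^2*(10*u + 12*v)
F^* omega = (2*u*(13*u^2 + 11*u*v + 6*v^2)) du + (u^2*(10*u + 12*v)) dv.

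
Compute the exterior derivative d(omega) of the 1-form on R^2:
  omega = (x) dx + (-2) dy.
d(omega) = 0

For a 1-form omega = sum_i f_i dx_i, the exterior derivative is
  d(omega) = sum_{i < j} (∂f_j/∂x_i - ∂f_i/∂x_j) dx_i ∧ dx_j.

Assembling: d(omega) = 0.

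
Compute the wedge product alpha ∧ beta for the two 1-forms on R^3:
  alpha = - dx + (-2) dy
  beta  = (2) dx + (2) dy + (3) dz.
alpha ∧ beta = (2) dx ∧ dy + (-3) dx ∧ dz + (-6) dy ∧ dz

Distribute the wedge, using dx_i ∧ dx_j = -dx_j ∧ dx_i and dx_i ∧ dx_i = 0. For each pair (i, j) with i < j, the coefficient of dx_i ∧ dx_j in alpha ∧ beta is (alpha_i * beta_j - alpha_j * beta_i). Collecting: alpha ∧ beta = (2) dx ∧ dy + (-3) dx ∧ dz + (-6) dy ∧ dz.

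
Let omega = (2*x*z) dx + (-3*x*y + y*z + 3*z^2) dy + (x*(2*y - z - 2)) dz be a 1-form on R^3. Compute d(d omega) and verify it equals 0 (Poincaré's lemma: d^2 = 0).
d(d omega) = 0

Step 1: d omega = sum_{i<j} (∂f_j/∂x_i - ∂f_i/∂x_j) dx_i ∧ dx_j:
  coeff of dx ∧ dy: -3*y
  coeff of dx ∧ dz: -2*x + 2*y - z - 2
  coeff of dy ∧ dz: 2*x - y - 6*z
Step 2: Apply d again to each 2-form coefficient. The only possible 3-form in R^3 is dx ∧ dy ∧ dz, with coefficient
  ∂(coeff of dy∧dz)/∂x - ∂(coeff of dx∧dz)/∂y + ∂(coeff of dx∧dy)/∂z
  = ∂/∂x (2*x - y - 6*z) - ∂/∂y (-2*x + 2*y - z - 2) + ∂/∂z (-3*y).
Each of these terms simplifies to sums of mixed partials that cancel in pairs. The result is 0 (by equality of mixed partials for smooth functions — Schwarz / Clairaut).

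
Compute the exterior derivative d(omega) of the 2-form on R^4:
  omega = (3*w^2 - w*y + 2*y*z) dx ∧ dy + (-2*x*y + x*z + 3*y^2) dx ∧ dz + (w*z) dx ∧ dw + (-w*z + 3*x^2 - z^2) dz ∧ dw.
d(omega) = (2*x - 4*y) dx ∧ dy ∧ dz + (6*w - y) dx ∧ dy ∧ dw + (-w + 6*x) dx ∧ dz ∧ dw

For a 2-form omega = sum_{i<j} g_{ij} dx_i ∧ dx_j, the exterior derivative is
  d(omega) = sum_{i<j} d(g_{ij}) ∧ dx_i ∧ dx_j = sum_{i<j, k} (∂g_{ij}/∂x_k) dx_k ∧ dx_i ∧ dx_j.
Expand each term, using dx_k ∧ dx_i ∧ dx_j = sgn(permutation) dx_{(a)} ∧ dx_{(b)} ∧ dx_{(c)} with (a < b < c) sorted:
  d(3*w^2 - w*y + 2*y*z) includes (∂/∂z)(3*w^2 - w*y + 2*y*z) dz = (2*y) dz, which multiplied by dx ∧ dy gives (2*y) dx ∧ dy ∧ dz
  d(3*w^2 - w*y + 2*y*z) includes (∂/∂w)(3*w^2 - w*y + 2*y*z) dw = (6*w - y) dw, which multiplied by dx ∧ dy gives (6*w - y) dx ∧ dy ∧ dw
  d(-2*x*y + x*z + 3*y^2) includes (∂/∂y)(-2*x*y + x*z + 3*y^2) dy = (-2*x + 6*y) dy, which multiplied by dx ∧ dz gives (2*x - 6*y) dx ∧ dy ∧ dz
  d(w*z) includes (∂/∂z)(w*z) dz = (w) dz, which multiplied by dx ∧ dw gives (-w) dx ∧ dz ∧ dw
  d(-w*z + 3*x^2 - z^2) includes (∂/∂x)(-w*z + 3*x^2 - z^2) dx = (6*x) dx, which multiplied by dz ∧ dw gives (6*x) dx ∧ dz ∧ dw
Collecting like 3-forms: d(omega) = (2*x - 4*y) dx ∧ dy ∧ dz + (6*w - y) dx ∧ dy ∧ dw + (-w + 6*x) dx ∧ dz ∧ dw.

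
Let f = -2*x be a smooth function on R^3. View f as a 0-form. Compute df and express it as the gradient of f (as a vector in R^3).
df = (-2) dx + (0) dy + (0) dz; grad f = (-2, 0, 0)

For a 0-form f, d f = (∂f/∂x) dx + (∂f/∂y) dy + (∂f/∂z) dz. The components of the vector representation are exactly the entries of grad f in Cartesian coordinates:
  ∂f/∂x = -2
  ∂f/∂y = 0
  ∂f/∂z = 0.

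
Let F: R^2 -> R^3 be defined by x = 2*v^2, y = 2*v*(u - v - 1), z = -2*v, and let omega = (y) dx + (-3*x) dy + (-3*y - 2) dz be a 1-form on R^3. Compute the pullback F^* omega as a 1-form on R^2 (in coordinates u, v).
F^* omega = (-12*v^3) du + (-4*u*v^2 + 12*u*v + 16*v^3 - 8*v^2 - 12*v + 4) dv

Using F^*(f dg) = (f ∘ F) d(g ∘ F), substitute each coordinate x_i by F_i(u, v) in f_i, and replace dx_i by d F_i = (∂F_i/∂u) du + (∂F_i/∂v) dv.
  For the x component: f_1(F) = 2*v*(u - v - 1); d F_1 = (0) du + (4*v) dv
  For the y component: f_2(F) = -6*v^2; d F_2 = (2*v) du + (2*u - 4*v - 2) dv
  For the z component: f_3(F) = -6*u*v + 6*v^2 + 6*v - 2; d F_3 = (0) du + (-2) dv
Combining and collecting du, dv coefficients:
  coeff of du: -12*v^3
  coeff of dv: -4*u*v^2 + 12*u*v + 16*v^3 - 8*v^2 - 12*v + 4
F^* omega = (-12*v^3) du + (-4*u*v^2 + 12*u*v + 16*v^3 - 8*v^2 - 12*v + 4) dv.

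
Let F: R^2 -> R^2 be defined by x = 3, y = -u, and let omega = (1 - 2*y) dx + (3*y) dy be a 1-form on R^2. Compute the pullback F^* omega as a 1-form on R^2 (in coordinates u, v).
F^* omega = (3*u) du

Using F^*(f dg) = (f ∘ F) d(g ∘ F), substitute each coordinate x_i by F_i(u, v) in f_i, and replace dx_i by d F_i = (∂F_i/∂u) du + (∂F_i/∂v) dv.
  For the x component: f_1(F) = 2*u + 1; d F_1 = (0) du + (0) dv
  For the y component: f_2(F) = -3*u; d F_2 = (-1) du + (0) dv
Combining and collecting du, dv coefficients:
  coeff of du: 3*u
  coeff of dv: 0
F^* omega = (3*u) du.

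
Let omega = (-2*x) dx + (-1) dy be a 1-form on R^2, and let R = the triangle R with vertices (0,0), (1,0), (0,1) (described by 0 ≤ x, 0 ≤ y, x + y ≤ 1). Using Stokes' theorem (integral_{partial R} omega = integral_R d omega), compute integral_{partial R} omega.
integral_(partial R) omega = 0

Stokes: integral_partial_R omega = integral_R d omega with d omega = (∂Q/∂x - ∂P/∂y) dx ∧ dy.
  ∂Q/∂x = 0
  ∂P/∂y = 0
  integrand = ∂Q/∂x - ∂P/∂y = 0.
Integrating over R: integral_0^1 integral_0^{1-x} (0) dy dx = 0.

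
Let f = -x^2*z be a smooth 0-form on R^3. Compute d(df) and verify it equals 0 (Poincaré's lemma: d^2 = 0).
d(df) = 0

Step 1: df = sum_i (∂f/∂x_i) dx_i = (-2*x*z) dx + (0) dy + (-x^2) dz.
Step 2: Apply d again. Using the 1-form formula, the coefficient of dx ∧ dy in d(df) is ∂^2 f/∂x ∂y - ∂^2 f/∂y ∂x = (0) - (0) = 0 (equality of mixed partials for smooth f).
Similarly for dx ∧ dz and dy ∧ dz — all coefficients vanish. So d(df) = 0.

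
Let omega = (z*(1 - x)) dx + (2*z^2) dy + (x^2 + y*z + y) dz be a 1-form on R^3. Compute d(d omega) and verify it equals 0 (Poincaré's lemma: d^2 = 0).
d(d omega) = 0

Step 1: d omega = sum_{i<j} (∂f_j/∂x_i - ∂f_i/∂x_j) dx_i ∧ dx_j:
  coeff of dx ∧ dy: 0
  coeff of dx ∧ dz: 3*x - 1
  coeff of dy ∧ dz: 1 - 3*z
Step 2: Apply d again to each 2-form coefficient. The only possible 3-form in R^3 is dx ∧ dy ∧ dz, with coefficient
  ∂(coeff of dy∧dz)/∂x - ∂(coeff of dx∧dz)/∂y + ∂(coeff of dx∧dy)/∂z
  = ∂/∂x (1 - 3*z) - ∂/∂y (3*x - 1) + ∂/∂z (0).
Each of these terms simplifies to sums of mixed partials that cancel in pairs. The result is 0 (by equality of mixed partials for smooth functions — Schwarz / Clairaut).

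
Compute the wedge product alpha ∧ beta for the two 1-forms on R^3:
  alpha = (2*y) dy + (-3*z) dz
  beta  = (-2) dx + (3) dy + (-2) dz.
alpha ∧ beta = (4*y) dx ∧ dy + (-4*y + 9*z) dy ∧ dz + (-6*z) dx ∧ dz

Distribute the wedge, using dx_i ∧ dx_j = -dx_j ∧ dx_i and dx_i ∧ dx_i = 0. For each pair (i, j) with i < j, the coefficient of dx_i ∧ dx_j in alpha ∧ beta is (alpha_i * beta_j - alpha_j * beta_i). Collecting: alpha ∧ beta = (4*y) dx ∧ dy + (-4*y + 9*z) dy ∧ dz + (-6*z) dx ∧ dz.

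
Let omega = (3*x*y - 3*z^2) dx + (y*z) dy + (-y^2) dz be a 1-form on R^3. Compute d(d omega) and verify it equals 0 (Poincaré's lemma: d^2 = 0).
d(d omega) = 0

Step 1: d omega = sum_{i<j} (∂f_j/∂x_i - ∂f_i/∂x_j) dx_i ∧ dx_j:
  coeff of dx ∧ dy: -3*x
  coeff of dx ∧ dz: 6*z
  coeff of dy ∧ dz: -3*y
Step 2: Apply d again to each 2-form coefficient. The only possible 3-form in R^3 is dx ∧ dy ∧ dz, with coefficient
  ∂(coeff of dy∧dz)/∂x - ∂(coeff of dx∧dz)/∂y + ∂(coeff of dx∧dy)/∂z
  = ∂/∂x (-3*y) - ∂/∂y (6*z) + ∂/∂z (-3*x).
Each of these terms simplifies to sums of mixed partials that cancel in pairs. The result is 0 (by equality of mixed partials for smooth functions — Schwarz / Clairaut).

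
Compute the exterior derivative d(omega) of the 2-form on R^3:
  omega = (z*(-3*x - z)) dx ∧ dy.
d(omega) = (-3*x - 2*z) dx ∧ dy ∧ dz

For a 2-form omega = sum_{i<j} g_{ij} dx_i ∧ dx_j, the exterior derivative is
  d(omega) = sum_{i<j} d(g_{ij}) ∧ dx_i ∧ dx_j = sum_{i<j, k} (∂g_{ij}/∂x_k) dx_k ∧ dx_i ∧ dx_j.
Expand each term, using dx_k ∧ dx_i ∧ dx_j = sgn(permutation) dx_{(a)} ∧ dx_{(b)} ∧ dx_{(c)} with (a < b < c) sorted:
  d(z*(-3*x - z)) includes (∂/∂z)(z*(-3*x - z)) dz = (-3*x - 2*z) dz, which multiplied by dx ∧ dy gives (-3*x - 2*z) dx ∧ dy ∧ dz
Collecting like 3-forms: d(omega) = (-3*x - 2*z) dx ∧ dy ∧ dz.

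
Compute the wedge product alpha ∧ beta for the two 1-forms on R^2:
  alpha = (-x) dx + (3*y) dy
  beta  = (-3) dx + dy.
alpha ∧ beta = (-x + 9*y) dx ∧ dy

Distribute the wedge, using dx_i ∧ dx_j = -dx_j ∧ dx_i and dx_i ∧ dx_i = 0. For each pair (i, j) with i < j, the coefficient of dx_i ∧ dx_j in alpha ∧ beta is (alpha_i * beta_j - alpha_j * beta_i). Collecting: alpha ∧ beta = (-x + 9*y) dx ∧ dy.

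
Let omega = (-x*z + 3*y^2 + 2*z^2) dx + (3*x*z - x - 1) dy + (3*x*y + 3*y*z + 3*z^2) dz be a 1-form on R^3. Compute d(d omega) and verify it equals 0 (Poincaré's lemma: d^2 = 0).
d(d omega) = 0

Step 1: d omega = sum_{i<j} (∂f_j/∂x_i - ∂f_i/∂x_j) dx_i ∧ dx_j:
  coeff of dx ∧ dy: -6*y + 3*z - 1
  coeff of dx ∧ dz: x + 3*y - 4*z
  coeff of dy ∧ dz: 3*z
Step 2: Apply d again to each 2-form coefficient. The only possible 3-form in R^3 is dx ∧ dy ∧ dz, with coefficient
  ∂(coeff of dy∧dz)/∂x - ∂(coeff of dx∧dz)/∂y + ∂(coeff of dx∧dy)/∂z
  = ∂/∂x (3*z) - ∂/∂y (x + 3*y - 4*z) + ∂/∂z (-6*y + 3*z - 1).
Each of these terms simplifies to sums of mixed partials that cancel in pairs. The result is 0 (by equality of mixed partials for smooth functions — Schwarz / Clairaut).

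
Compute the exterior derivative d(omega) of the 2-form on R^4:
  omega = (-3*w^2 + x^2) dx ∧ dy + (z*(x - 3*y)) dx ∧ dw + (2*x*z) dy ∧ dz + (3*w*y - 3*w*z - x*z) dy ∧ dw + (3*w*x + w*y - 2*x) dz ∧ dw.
d(omega) = (-6*w + 2*z) dx ∧ dy ∧ dw + (3*w - x + 3*y - 2) dx ∧ dz ∧ dw + (2*z) dx ∧ dy ∧ dz + (4*w + x) dy ∧ dz ∧ dw

For a 2-form omega = sum_{i<j} g_{ij} dx_i ∧ dx_j, the exterior derivative is
  d(omega) = sum_{i<j} d(g_{ij}) ∧ dx_i ∧ dx_j = sum_{i<j, k} (∂g_{ij}/∂x_k) dx_k ∧ dx_i ∧ dx_j.
Expand each term, using dx_k ∧ dx_i ∧ dx_j = sgn(permutation) dx_{(a)} ∧ dx_{(b)} ∧ dx_{(c)} with (a < b < c) sorted:
  d(-3*w^2 + x^2) includes (∂/∂w)(-3*w^2 + x^2) dw = (-6*w) dw, which multiplied by dx ∧ dy gives (-6*w) dx ∧ dy ∧ dw
  d(z*(x - 3*y)) includes (∂/∂y)(z*(x - 3*y)) dy = (-3*z) dy, which multiplied by dx ∧ dw gives (3*z) dx ∧ dy ∧ dw
  d(z*(x - 3*y)) includes (∂/∂z)(z*(x - 3*y)) dz = (x - 3*y) dz, which multiplied by dx ∧ dw gives (-x + 3*y) dx ∧ dz ∧ dw
  d(2*x*z) includes (∂/∂x)(2*x*z) dx = (2*z) dx, which multiplied by dy ∧ dz gives (2*z) dx ∧ dy ∧ dz
  d(3*w*y - 3*w*z - x*z) includes (∂/∂x)(3*w*y - 3*w*z - x*z) dx = (-z) dx, which multiplied by dy ∧ dw gives (-z) dx ∧ dy ∧ dw
  d(3*w*y - 3*w*z - x*z) includes (∂/∂z)(3*w*y - 3*w*z - x*z) dz = (-3*w - x) dz, which multiplied by dy ∧ dw gives (3*w + x) dy ∧ dz ∧ dw
  d(3*w*x + w*y - 2*x) includes (∂/∂x)(3*w*x + w*y - 2*x) dx = (3*w - 2) dx, which multiplied by dz ∧ dw gives (3*w - 2) dx ∧ dz ∧ dw
  d(3*w*x + w*y - 2*x) includes (∂/∂y)(3*w*x + w*y - 2*x) dy = (w) dy, which multiplied by dz ∧ dw gives (w) dy ∧ dz ∧ dw
Collecting like 3-forms: d(omega) = (-6*w + 2*z) dx ∧ dy ∧ dw + (3*w - x + 3*y - 2) dx ∧ dz ∧ dw + (2*z) dx ∧ dy ∧ dz + (4*w + x) dy ∧ dz ∧ dw.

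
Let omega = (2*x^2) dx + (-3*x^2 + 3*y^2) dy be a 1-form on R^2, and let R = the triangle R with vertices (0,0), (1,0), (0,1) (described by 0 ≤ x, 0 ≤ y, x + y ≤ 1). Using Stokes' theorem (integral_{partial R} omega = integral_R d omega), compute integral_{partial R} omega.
integral_(partial R) omega = -1

Stokes: integral_partial_R omega = integral_R d omega with d omega = (∂Q/∂x - ∂P/∂y) dx ∧ dy.
  ∂Q/∂x = -6*x
  ∂P/∂y = 0
  integrand = ∂Q/∂x - ∂P/∂y = -6*x.
Integrating over R: integral_0^1 integral_0^{1-x} (-6*x) dy dx = -1.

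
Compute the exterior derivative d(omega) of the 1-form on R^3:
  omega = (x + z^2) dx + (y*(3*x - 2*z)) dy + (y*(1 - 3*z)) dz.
d(omega) = (3*y) dx ∧ dy + (-2*z) dx ∧ dz + (2*y - 3*z + 1) dy ∧ dz

For a 1-form omega = sum_i f_i dx_i, the exterior derivative is
  d(omega) = sum_{i < j} (∂f_j/∂x_i - ∂f_i/∂x_j) dx_i ∧ dx_j.
  coefficient of dx ∧ dy: ∂f_2/∂x - ∂f_1/∂y = ∂(y*(3*x - 2*z))/∂x - ∂(x + z^2)/∂y = 3*y
  coefficient of dx ∧ dz: ∂f_3/∂x - ∂f_1/∂z = ∂(y*(1 - 3*z))/∂x - ∂(x + z^2)/∂z = -2*z
  coefficient of dy ∧ dz: ∂f_3/∂y - ∂f_2/∂z = ∂(y*(1 - 3*z))/∂y - ∂(y*(3*x - 2*z))/∂z = 2*y - 3*z + 1
Assembling: d(omega) = (3*y) dx ∧ dy + (-2*z) dx ∧ dz + (2*y - 3*z + 1) dy ∧ dz.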